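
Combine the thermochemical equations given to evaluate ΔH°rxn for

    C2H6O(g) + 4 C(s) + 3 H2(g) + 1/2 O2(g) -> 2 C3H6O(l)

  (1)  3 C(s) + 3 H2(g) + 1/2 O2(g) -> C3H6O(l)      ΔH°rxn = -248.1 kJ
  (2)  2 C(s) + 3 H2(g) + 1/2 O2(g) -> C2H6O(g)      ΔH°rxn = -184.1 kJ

ΔH°rxn = -312.1 kJ

(1) × 2 (scale by 2 for the 2 C3H6O(l)): (2)·(-248.1) = -496.2 kJ
(2) reversed (C2H6O(g) must end up as a reactant): +184.1 kJ
Combining the equations, ΔH°rxn = (-496.2) + (+184.1) = -312.1 kJ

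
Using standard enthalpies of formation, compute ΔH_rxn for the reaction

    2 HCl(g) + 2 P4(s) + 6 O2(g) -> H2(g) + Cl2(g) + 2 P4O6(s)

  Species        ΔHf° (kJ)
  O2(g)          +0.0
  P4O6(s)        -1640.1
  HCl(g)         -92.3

ΔH_rxn = -3095.6 kJ

ΔH°rxn = Σ nΔHf°(products) − Σ nΔHf°(reactants).
Products: 1·(+0.0) + 1·(+0.0) + 2·(-1640.1) = -3280.2
Reactants: 2·(-92.3) + 2·(+0.0) + 6·(+0.0) = -184.6
ΔH_rxn = (-3280.2) − (-184.6) = -3095.6 kJ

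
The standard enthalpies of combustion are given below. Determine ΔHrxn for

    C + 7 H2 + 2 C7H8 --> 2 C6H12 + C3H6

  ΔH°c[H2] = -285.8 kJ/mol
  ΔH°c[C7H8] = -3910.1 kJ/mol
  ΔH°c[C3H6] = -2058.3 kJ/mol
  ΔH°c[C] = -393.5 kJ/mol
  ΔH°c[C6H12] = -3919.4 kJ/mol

With combustion enthalpies, reactants minus products:
= [1·(-393.5) + 7·(-285.8) + 2·(-3910.1)] − [2·(-3919.4) + 1·(-2058.3)]
= -317.2 kJ/mol

ΔHrxn = -317.2 kJ/mol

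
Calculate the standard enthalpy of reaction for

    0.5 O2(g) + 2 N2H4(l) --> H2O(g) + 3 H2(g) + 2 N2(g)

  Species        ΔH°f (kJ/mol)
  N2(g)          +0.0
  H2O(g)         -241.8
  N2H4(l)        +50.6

ΔH°rxn = -343.0 kJ/mol

Products: 1·(-241.8) + 3·(+0.0) + 2·(+0.0) = -241.8
Reactants: 1/2·(+0.0) + 2·(+50.6) = +101.2
ΔH°rxn = (-241.8) − (+101.2) = -343.0 kJ/mol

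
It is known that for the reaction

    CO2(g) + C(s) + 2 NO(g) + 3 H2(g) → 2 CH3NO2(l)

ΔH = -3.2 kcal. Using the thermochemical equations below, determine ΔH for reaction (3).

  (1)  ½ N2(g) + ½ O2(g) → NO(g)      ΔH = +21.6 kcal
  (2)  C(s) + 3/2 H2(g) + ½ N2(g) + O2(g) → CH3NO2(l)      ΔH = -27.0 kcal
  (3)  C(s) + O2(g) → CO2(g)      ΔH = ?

(1) reversed and × 2: (-2)·(+21.6) = -43.2 kcal
(2) × 2: (2)·(-27.0) = -54.0 kcal
(3) reversed: contributes −x
-3.2 = (-43.2) + (-54.0) − x
x = (-3.2 − (-97.2)) / (-1) = -94.0 kcal

ΔH = -94.0 kcal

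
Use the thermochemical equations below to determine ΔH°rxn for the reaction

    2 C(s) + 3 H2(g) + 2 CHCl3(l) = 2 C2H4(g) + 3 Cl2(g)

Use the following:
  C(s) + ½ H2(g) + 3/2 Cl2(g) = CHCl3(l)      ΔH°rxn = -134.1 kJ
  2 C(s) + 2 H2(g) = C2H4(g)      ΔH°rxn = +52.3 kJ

ΔH°rxn = 372.8 kJ

equation 1 reversed and × 2 (reverse to put CHCl3(l) on the reactant side; ×2 to match 2 CHCl3(l) in the target): (-2)·(-134.1) = +268.2 kJ
equation 2 × 2 (×2 to match 2 C2H4(g) in the target): (2)·(+52.3) = +104.6 kJ
ΔH°rxn = (-2)·(-134.1) + (2)·(+52.3) = 372.8 kJ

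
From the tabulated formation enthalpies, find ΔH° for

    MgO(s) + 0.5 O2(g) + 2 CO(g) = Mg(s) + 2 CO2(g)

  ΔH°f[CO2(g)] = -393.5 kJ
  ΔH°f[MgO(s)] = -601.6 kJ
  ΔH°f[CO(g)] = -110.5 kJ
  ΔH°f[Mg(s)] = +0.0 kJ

ΔH° = 35.6 kJ

Products: 1·(+0.0) + 2·(-393.5) = -787.0
Reactants: 1·(-601.6) + 1/2·(+0.0) + 2·(-110.5) = -822.6
ΔH° = (-787.0) − (-822.6) = 35.6 kJ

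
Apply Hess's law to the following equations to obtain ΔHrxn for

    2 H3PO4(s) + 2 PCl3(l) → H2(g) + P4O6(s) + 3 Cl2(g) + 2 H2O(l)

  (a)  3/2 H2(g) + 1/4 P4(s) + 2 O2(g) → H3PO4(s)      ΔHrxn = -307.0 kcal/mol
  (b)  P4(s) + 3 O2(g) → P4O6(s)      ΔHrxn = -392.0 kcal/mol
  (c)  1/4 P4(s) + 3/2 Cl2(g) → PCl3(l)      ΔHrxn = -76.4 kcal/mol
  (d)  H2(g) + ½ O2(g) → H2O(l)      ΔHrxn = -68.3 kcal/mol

ΔHrxn = 238.2 kcal/mol

(a) reversed and × 2: (-2)·(-307.0) = +614.0 kcal/mol
(b) as written: -392.0 kcal/mol
(c) reversed and × 2: (-2)·(-76.4) = +152.8 kcal/mol
(d) × 2: (2)·(-68.3) = -136.6 kcal/mol
ΔHrxn = (-2)·(-307.0) + (1)·(-392.0) + (-2)·(-76.4) + (2)·(-68.3) = 238.2 kcal/mol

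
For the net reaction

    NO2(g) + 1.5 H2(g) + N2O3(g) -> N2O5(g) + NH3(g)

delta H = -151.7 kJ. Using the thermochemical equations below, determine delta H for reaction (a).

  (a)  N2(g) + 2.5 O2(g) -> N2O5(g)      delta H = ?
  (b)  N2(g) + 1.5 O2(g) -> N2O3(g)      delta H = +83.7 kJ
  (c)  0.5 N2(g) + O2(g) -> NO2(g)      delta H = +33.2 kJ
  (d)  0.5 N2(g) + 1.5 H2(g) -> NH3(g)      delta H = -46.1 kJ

(a) as written: contributes x
(b) reversed: -83.7 kJ
(c) reversed: -33.2 kJ
(d) as written: -46.1 kJ
-151.7 = (-83.7) + (-33.2) + (-46.1) + x
x = (-151.7 − (-163.0)) / (1) = 11.3 kJ

delta H = 11.3 kJ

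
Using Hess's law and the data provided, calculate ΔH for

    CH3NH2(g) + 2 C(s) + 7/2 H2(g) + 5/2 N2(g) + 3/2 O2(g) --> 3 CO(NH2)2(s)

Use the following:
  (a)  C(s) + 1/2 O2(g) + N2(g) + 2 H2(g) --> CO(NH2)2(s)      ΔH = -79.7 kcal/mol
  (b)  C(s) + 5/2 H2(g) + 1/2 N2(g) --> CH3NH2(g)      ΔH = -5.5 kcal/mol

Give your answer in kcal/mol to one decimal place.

ΔH = -233.6 kcal/mol

(a) × 3 (scale by 3 for the 3 CO(NH2)2(s)): (3)·(-79.7) = -239.1 kcal/mol
(b) reversed (reverse to put CH3NH2(g) on the reactant side): +5.5 kcal/mol
ΔH = (3)·(-79.7) + (-1)·(-5.5) = -233.6 kcal/mol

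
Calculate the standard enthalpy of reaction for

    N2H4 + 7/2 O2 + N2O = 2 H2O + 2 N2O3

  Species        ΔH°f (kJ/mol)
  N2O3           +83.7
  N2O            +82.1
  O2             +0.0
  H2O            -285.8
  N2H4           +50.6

ΔH_rxn = -536.9 kJ/mol

ΔH°rxn = Σ nΔHf°(products) − Σ nΔHf°(reactants).
Products: 2·(-285.8) + 2·(+83.7) = -404.2
Reactants: 1·(+50.6) + 7/2·(+0.0) + 1·(+82.1) = +132.7
ΔH_rxn = (-404.2) − (+132.7) = -536.9 kJ/mol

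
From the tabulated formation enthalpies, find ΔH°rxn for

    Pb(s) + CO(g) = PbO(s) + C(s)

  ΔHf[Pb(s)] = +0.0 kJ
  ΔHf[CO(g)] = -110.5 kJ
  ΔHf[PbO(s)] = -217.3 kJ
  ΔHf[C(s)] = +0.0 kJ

Products: 1·(-217.3) + 1·(+0.0) = -217.3
Reactants: 1·(+0.0) + 1·(-110.5) = -110.5
ΔH°rxn = (-217.3) − (-110.5) = -106.8 kJ

ΔH°rxn = -106.8 kJ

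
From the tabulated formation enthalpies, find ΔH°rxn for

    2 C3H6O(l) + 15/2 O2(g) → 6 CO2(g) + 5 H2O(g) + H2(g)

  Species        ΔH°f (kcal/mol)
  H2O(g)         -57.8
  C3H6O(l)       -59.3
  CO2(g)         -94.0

ΔH°rxn = Σ nΔHf°(products) − Σ nΔHf°(reactants).
Products: 6·(-94.0) + 5·(-57.8) + 1·(+0.0) = -853.0
Reactants: 2·(-59.3) + 15/2·(+0.0) = -118.6
ΔH°rxn = (-853.0) − (-118.6) = -734.4 kcal/mol

ΔH°rxn = -734.4 kcal/mol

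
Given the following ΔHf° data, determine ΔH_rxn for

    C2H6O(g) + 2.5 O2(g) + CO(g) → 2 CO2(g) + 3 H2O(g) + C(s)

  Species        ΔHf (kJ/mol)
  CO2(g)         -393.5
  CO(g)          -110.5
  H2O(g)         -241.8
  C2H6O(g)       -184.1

ΔH_rxn = -1217.8 kJ/mol

ΔH°rxn = Σ nΔHf°(products) − Σ nΔHf°(reactants).
Products: 2·(-393.5) + 3·(-241.8) + 1·(+0.0) = -1512.4
Reactants: 1·(-184.1) + 5/2·(+0.0) + 1·(-110.5) = -294.6
ΔH_rxn = (-1512.4) − (-294.6) = -1217.8 kJ/mol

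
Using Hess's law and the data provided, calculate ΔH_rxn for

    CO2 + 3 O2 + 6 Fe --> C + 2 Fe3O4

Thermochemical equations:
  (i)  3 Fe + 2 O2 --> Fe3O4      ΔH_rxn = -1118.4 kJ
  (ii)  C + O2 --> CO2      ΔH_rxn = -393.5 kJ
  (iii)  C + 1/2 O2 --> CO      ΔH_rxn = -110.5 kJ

(i) × 2: (2)·(-1118.4) = -2236.8 kJ
(ii) reversed: +393.5 kJ
(iii): not needed.
Combining the equations, ΔH_rxn = (2)·(-1118.4) + (-1)·(-393.5) = -1843.3 kJ

ΔH_rxn = -1843.3 kJ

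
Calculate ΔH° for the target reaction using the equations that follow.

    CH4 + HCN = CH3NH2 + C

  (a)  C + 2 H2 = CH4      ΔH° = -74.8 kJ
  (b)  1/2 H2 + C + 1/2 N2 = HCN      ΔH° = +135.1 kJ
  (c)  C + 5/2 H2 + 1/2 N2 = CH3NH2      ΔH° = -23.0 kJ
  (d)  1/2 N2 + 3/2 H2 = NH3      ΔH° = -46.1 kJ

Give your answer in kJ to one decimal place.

(a) reversed: +74.8 kJ
(b) reversed: -135.1 kJ
(c) as written: -23.0 kJ
(d): not needed.
ΔH° = (-1)·(-74.8) + (-1)·(+135.1) + (1)·(-23.0) = -83.3 kJ

ΔH° = -83.3 kJ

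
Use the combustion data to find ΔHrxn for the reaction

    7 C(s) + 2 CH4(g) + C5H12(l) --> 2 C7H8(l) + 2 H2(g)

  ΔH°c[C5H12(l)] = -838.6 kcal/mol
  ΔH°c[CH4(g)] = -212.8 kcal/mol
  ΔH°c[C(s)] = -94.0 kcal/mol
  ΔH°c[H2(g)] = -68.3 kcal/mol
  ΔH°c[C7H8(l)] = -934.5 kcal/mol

ΔHrxn = 83.4 kcal/mol

With combustion enthalpies, reactants minus products:
= [7·(-94.0) + 2·(-212.8) + 1·(-838.6)] − [2·(-934.5) + 2·(-68.3)]
= 83.4 kcal/mol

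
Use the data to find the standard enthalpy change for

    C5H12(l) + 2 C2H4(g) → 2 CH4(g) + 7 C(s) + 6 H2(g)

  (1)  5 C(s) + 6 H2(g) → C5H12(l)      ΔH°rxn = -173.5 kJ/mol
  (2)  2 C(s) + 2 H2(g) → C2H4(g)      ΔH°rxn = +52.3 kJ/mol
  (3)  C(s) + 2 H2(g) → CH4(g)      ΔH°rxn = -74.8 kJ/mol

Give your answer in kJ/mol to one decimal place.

ΔH°rxn = -80.7 kJ/mol

(1) reversed: +173.5 kJ/mol
(2) reversed and × 2: (-2)·(+52.3) = -104.6 kJ/mol
(3) × 2: (2)·(-74.8) = -149.6 kJ/mol
By Hess's law, ΔH°rxn = (+173.5) + (-104.6) + (-149.6) = -80.7 kJ/mol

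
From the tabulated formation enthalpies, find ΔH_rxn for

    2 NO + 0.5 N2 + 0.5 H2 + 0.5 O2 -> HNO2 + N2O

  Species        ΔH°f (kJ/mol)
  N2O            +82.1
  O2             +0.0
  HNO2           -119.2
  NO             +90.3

ΔH_rxn = -217.7 kJ/mol

ΔH°rxn = Σ nΔHf°(products) − Σ nΔHf°(reactants).
Products: 1·(-119.2) + 1·(+82.1) = -37.1
Reactants: 2·(+90.3) + 1/2·(+0.0) + 1/2·(+0.0) + 1/2·(+0.0) = +180.6
ΔH_rxn = (-37.1) − (+180.6) = -217.7 kJ/mol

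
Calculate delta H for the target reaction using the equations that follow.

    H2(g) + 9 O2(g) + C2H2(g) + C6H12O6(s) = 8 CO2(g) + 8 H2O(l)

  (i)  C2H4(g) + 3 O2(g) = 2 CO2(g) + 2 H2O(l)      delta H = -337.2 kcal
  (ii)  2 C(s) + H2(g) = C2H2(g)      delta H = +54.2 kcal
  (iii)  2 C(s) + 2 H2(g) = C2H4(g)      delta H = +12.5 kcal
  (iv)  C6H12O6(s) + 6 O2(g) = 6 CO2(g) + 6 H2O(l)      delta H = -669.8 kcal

delta H = -1048.7 kcal

(i) as written: -337.2 kcal
(ii) reversed: -54.2 kcal
(iii) as written: +12.5 kcal
(iv) as written: -669.8 kcal
Summing the manipulated equations, delta H = (1)·(-337.2) + (-1)·(+54.2) + (1)·(+12.5) + (1)·(-669.8) = -1048.7 kcal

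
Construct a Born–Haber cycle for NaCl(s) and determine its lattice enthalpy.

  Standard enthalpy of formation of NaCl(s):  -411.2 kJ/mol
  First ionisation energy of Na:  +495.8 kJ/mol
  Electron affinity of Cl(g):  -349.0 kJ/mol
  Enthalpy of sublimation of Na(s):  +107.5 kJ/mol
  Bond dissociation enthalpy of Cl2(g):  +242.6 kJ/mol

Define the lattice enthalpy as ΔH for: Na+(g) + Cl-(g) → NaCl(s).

ΔHf° = 1·ΔHsub + 1·(ΣIE) + 1/2·D(Cl2) + 1·EA + U
-411.2 = 1·(+107.5) + 1·(+495.8) + 1/2·(+242.6) + 1·(-349.0) + U
U = -411.2 − (+375.6) = -786.8 kJ/mol

U = -786.8 kJ/mol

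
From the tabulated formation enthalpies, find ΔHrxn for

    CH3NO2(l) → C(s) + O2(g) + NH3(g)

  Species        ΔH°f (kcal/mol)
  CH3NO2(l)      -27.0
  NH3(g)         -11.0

Products: 1·(+0.0) + 1·(+0.0) + 1·(-11.0) = -11.0
Reactants: 1·(-27.0) = -27.0
ΔHrxn = (-11.0) − (-27.0) = 16.0 kcal/mol

ΔHrxn = 16.0 kcal/mol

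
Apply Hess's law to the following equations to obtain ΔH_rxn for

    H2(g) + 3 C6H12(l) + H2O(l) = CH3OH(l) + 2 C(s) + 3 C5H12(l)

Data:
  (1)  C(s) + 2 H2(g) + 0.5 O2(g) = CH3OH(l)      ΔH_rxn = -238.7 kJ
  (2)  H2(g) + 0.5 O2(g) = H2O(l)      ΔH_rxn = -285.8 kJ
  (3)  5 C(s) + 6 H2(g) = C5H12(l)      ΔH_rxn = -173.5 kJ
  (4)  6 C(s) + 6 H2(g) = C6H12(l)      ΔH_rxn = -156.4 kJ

ΔH_rxn = -4.2 kJ

(1) as written (CH3OH(l) already on the product side): -238.7 kJ
(2) reversed (reverse to put H2O(l) on the reactant side): +285.8 kJ
(3) × 3 (scale by 3 for the 3 C5H12(l)): (3)·(-173.5) = -520.5 kJ
(4) reversed and × 3 (reverse to put C6H12(l) on the reactant side; ×3 to match 3 C6H12(l) in the target): (-3)·(-156.4) = +469.2 kJ
ΔH_rxn = (-238.7) + (+285.8) + (-520.5) + (+469.2) = -4.2 kJ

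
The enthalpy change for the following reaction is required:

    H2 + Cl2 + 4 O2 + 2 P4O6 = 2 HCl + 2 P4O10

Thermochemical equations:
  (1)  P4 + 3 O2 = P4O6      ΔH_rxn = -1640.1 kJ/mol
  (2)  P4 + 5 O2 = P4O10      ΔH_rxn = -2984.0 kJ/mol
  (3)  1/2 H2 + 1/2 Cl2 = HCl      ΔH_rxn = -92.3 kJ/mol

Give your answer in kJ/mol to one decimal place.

ΔH_rxn = -2872.4 kJ/mol

(1) reversed and × 2: (-2)·(-1640.1) = +3280.2 kJ/mol
(2) × 2: (2)·(-2984.0) = -5968.0 kJ/mol
(3) × 2: (2)·(-92.3) = -184.6 kJ/mol
ΔH_rxn = (+3280.2) + (-5968.0) + (-184.6) = -2872.4 kJ/mol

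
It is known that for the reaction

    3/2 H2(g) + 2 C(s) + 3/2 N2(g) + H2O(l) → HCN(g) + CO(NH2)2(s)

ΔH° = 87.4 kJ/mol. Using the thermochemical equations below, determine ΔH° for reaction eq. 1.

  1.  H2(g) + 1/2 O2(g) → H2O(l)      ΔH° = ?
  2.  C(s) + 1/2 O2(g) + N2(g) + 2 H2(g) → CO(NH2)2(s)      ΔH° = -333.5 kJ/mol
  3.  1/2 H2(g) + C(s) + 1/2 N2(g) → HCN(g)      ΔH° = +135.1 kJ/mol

ΔH° = -285.8 kJ/mol

eq. 1 reversed: contributes −x
eq. 2 as written: -333.5 kJ/mol
eq. 3 as written: +135.1 kJ/mol
+87.4 = (-333.5) + (+135.1) − x
x = (+87.4 − (-198.4)) / (-1) = -285.8 kJ/mol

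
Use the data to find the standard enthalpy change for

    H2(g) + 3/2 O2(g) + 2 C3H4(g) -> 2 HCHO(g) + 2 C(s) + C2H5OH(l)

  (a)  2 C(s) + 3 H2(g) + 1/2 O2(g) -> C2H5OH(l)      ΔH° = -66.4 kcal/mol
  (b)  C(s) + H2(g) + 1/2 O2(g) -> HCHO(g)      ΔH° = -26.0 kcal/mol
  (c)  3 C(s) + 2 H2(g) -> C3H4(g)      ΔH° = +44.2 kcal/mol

ΔH° = -206.8 kcal/mol

(a) as written: -66.4 kcal/mol
(b) × 2: (2)·(-26.0) = -52.0 kcal/mol
(c) reversed and × 2: (-2)·(+44.2) = -88.4 kcal/mol
Since enthalpy is a state function, ΔH° = (1)·(-66.4) + (2)·(-26.0) + (-2)·(+44.2) = -206.8 kcal/mol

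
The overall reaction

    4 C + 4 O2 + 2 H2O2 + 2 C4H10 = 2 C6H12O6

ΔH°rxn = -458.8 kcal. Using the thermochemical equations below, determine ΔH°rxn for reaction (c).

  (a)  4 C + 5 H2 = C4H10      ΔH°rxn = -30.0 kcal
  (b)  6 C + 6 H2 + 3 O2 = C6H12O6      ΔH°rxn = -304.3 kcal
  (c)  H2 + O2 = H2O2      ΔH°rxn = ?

ΔH°rxn = -44.9 kcal

(a) reversed and × 2 (C4H10 must end up as a reactant; scale by 2 for the 2 C4H10): (-2)·(-30.0) = +60.0 kcal
(b) × 2 (scale by 2 for the 2 C6H12O6): (2)·(-304.3) = -608.6 kcal
(c) reversed and × 2 (reverse to put H2O2 on the reactant side; ×2 to match 2 H2O2 in the target): contributes −2·x
-458.8 = (+60.0) + (-608.6) − 2·x
x = (-458.8 − (-548.6)) / (-2) = -44.9 kcal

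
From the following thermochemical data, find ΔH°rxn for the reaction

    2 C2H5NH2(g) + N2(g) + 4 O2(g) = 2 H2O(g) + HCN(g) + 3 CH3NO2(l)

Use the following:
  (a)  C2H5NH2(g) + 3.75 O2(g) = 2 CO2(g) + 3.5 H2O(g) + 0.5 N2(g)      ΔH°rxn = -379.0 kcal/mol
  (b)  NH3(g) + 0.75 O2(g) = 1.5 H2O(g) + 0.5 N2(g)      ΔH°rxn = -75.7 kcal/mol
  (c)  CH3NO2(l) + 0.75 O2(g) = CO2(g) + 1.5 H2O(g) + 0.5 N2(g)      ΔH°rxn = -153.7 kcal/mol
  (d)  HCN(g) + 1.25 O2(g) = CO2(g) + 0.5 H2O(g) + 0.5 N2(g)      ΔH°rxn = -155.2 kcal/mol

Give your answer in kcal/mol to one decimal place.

ΔH°rxn = -141.7 kcal/mol

(a) × 2: (2)·(-379.0) = -758.0 kcal/mol
(b): not needed.
(c) reversed and × 3: (-3)·(-153.7) = +461.1 kcal/mol
(d) reversed: +155.2 kcal/mol
By Hess's law, ΔH°rxn = (-758.0) + (+461.1) + (+155.2) = -141.7 kcal/mol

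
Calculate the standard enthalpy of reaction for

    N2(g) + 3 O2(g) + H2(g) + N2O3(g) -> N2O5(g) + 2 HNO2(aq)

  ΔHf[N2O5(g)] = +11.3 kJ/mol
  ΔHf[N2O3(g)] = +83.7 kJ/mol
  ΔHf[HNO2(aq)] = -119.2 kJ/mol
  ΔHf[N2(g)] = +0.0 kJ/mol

ΔH_rxn = -310.8 kJ/mol

Products: 1·(+11.3) + 2·(-119.2) = -227.1
Reactants: 1·(+0.0) + 3·(+0.0) + 1·(+0.0) + 1·(+83.7) = +83.7
ΔH_rxn = (-227.1) − (+83.7) = -310.8 kJ/mol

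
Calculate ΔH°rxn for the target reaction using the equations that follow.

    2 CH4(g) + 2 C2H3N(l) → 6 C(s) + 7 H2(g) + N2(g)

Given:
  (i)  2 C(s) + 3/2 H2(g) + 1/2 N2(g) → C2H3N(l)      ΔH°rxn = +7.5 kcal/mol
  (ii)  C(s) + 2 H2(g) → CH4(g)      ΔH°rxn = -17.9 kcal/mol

ΔH°rxn = 20.8 kcal/mol

(i) reversed and × 2: (-2)·(+7.5) = -15.0 kcal/mol
(ii) reversed and × 2: (-2)·(-17.9) = +35.8 kcal/mol
ΔH°rxn = (-2)·(+7.5) + (-2)·(-17.9) = 20.8 kcal/mol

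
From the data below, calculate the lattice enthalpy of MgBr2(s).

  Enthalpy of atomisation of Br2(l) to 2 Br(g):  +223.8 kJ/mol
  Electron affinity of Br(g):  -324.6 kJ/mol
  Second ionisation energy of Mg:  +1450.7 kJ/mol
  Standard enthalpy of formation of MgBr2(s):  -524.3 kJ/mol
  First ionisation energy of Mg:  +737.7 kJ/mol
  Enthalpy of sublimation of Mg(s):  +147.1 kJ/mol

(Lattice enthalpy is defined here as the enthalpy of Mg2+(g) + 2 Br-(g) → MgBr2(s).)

ΔHf° = 1·ΔHsub + 1·(ΣIE) + 1·D(Br2) + 2·EA + U
-524.3 = 1·(+147.1) + 1·(+2188.4) + 1·(+223.8) + 2·(-324.6) + U
U = -524.3 − (+1910.1) = -2434.4 kJ/mol

U = -2434.4 kJ/mol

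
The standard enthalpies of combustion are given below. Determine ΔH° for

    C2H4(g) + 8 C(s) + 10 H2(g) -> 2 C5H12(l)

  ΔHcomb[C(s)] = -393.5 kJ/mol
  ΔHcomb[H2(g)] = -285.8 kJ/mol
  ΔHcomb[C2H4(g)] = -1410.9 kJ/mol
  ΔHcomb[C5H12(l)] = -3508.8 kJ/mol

ΔH° = -399.3 kJ/mol

With combustion enthalpies, reactants minus products:
= [1·(-1410.9) + 8·(-393.5) + 10·(-285.8)] − [2·(-3508.8)]
= -399.3 kJ/mol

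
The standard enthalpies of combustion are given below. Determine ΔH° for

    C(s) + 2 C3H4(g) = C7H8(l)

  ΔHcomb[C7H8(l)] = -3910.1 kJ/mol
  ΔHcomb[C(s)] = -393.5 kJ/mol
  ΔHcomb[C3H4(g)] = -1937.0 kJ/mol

ΔH° = -357.4 kJ/mol

Using ΔH = Σ nΔHc°(reactants) − Σ nΔHc°(products):
= [1·(-393.5) + 2·(-1937.0)] − [1·(-3910.1)]
= -357.4 kJ/mol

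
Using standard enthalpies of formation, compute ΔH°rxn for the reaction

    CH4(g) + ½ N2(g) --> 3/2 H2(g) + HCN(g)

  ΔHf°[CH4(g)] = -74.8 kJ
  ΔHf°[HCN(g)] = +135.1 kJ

ΔH°rxn = 209.9 kJ

Products: 3/2·(+0.0) + 1·(+135.1) = +135.1
Reactants: 1·(-74.8) + 1/2·(+0.0) = -74.8
ΔH°rxn = (+135.1) − (-74.8) = 209.9 kJ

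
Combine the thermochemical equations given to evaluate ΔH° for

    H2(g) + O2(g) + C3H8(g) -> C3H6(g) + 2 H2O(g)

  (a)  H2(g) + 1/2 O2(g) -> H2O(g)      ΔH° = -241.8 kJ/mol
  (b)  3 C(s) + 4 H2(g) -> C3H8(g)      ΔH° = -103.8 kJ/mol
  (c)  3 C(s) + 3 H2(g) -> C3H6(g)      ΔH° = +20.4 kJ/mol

ΔH° = -359.4 kJ/mol

(a) × 2: (2)·(-241.8) = -483.6 kJ/mol
(b) reversed: +103.8 kJ/mol
(c) as written: +20.4 kJ/mol
Summing the manipulated equations, ΔH° = (-483.6) + (+103.8) + (+20.4) = -359.4 kJ/mol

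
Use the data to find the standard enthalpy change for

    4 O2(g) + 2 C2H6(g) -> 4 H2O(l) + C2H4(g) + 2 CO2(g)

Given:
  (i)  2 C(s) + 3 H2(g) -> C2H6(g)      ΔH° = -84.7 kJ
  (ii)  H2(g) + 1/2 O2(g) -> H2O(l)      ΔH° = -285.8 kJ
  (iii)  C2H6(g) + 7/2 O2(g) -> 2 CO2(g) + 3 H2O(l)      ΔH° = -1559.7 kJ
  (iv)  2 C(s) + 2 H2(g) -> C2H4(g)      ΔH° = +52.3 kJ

ΔH° = -1708.5 kJ

(i) reversed: +84.7 kJ
(ii) as written: -285.8 kJ
(iii) as written (CO2(g) already on the product side): -1559.7 kJ
(iv) as written (C2H4(g) already on the product side): +52.3 kJ
Summing the manipulated equations, ΔH° = (-1)·(-84.7) + (1)·(-285.8) + (1)·(-1559.7) + (1)·(+52.3) = -1708.5 kJ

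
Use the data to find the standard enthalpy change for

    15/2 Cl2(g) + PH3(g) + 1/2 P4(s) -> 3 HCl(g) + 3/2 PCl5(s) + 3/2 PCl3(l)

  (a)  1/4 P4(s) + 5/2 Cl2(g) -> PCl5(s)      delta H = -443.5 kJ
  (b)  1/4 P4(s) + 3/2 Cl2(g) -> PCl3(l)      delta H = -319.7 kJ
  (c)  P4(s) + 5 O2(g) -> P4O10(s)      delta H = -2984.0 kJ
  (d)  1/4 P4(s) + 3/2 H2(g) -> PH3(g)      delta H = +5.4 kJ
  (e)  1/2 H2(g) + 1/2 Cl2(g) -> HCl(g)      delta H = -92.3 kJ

(a) × 3/2: (3/2)·(-443.5) = -665.25 kJ
(b) × 3/2: (3/2)·(-319.7) = -479.55 kJ
(c): not needed.
(d) reversed: -5.4 kJ
(e) × 3: (3)·(-92.3) = -276.9 kJ
Combining the equations, delta H = (-665.25) + (-479.55) + (-5.4) + (-276.9) = -1427.1 kJ

delta H = -1427.1 kJ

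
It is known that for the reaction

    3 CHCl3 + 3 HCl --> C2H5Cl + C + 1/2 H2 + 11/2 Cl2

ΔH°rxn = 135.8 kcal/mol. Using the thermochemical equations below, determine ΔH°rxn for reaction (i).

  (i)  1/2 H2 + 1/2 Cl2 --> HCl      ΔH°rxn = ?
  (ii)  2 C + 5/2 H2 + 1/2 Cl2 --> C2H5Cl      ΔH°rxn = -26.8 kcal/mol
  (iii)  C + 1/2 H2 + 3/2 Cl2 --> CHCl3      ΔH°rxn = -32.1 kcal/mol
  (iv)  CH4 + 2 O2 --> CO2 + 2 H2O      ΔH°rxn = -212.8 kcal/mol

ΔH°rxn = -22.1 kcal/mol

(i) reversed and × 3 (reverse to put HCl on the reactant side; ×3 to match 3 HCl in the target): contributes −3·x
(ii) as written (C2H5Cl already on the product side): -26.8 kcal/mol
(iii) reversed and × 3 (CHCl3 must end up as a reactant; ×3 to match 3 CHCl3 in the target): (-3)·(-32.1) = +96.3 kcal/mol
(iv): not needed (H2O appears nowhere else).
+135.8 = (-26.8) + (+96.3) − 3·x
x = (+135.8 − (+69.5)) / (-3) = -22.1 kcal/mol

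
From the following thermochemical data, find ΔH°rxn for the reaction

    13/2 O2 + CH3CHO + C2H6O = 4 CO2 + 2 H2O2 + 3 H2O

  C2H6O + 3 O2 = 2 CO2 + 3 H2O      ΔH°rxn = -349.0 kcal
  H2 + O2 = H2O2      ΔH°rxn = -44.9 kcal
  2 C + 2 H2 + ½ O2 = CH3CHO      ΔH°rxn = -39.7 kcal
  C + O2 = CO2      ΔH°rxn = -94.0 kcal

ΔH°rxn = -587.1 kcal

equation 1 as written (C2H6O already on the reactant side): -349.0 kcal
equation 2 × 2 (scale by 2 for the 2 H2O2): (2)·(-44.9) = -89.8 kcal
equation 3 reversed (CH3CHO must end up as a reactant): +39.7 kcal
equation 4 × 2: (2)·(-94.0) = -188.0 kcal
ΔH°rxn = (-349.0) + (-89.8) + (+39.7) + (-188.0) = -587.1 kcal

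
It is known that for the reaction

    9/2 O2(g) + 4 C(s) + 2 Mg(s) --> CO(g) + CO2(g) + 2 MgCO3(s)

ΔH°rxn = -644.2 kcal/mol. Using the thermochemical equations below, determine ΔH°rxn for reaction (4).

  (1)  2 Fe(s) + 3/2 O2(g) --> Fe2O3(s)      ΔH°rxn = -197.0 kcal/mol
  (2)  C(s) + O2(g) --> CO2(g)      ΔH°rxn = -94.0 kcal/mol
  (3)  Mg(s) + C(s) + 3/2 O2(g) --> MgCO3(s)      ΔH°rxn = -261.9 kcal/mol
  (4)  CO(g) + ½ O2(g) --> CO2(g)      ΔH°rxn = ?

(1): not needed.
(2) × 2: (2)·(-94.0) = -188.0 kcal/mol
(3) × 2: (2)·(-261.9) = -523.8 kcal/mol
(4) reversed: contributes −x
-644.2 = (-188.0) + (-523.8) − x
x = (-644.2 − (-711.8)) / (-1) = -67.6 kcal/mol

ΔH°rxn = -67.6 kcal/mol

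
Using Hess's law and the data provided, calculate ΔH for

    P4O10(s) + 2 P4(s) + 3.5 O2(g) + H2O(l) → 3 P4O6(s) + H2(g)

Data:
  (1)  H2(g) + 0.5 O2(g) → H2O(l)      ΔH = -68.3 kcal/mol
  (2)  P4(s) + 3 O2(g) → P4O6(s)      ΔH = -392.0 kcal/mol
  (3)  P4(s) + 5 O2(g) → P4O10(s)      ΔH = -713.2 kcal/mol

ΔH = -394.5 kcal/mol

(1) reversed (reverse to put H2O(l) on the reactant side): +68.3 kcal/mol
(2) × 3 (×3 to match 3 P4O6(s) in the target): (3)·(-392.0) = -1176.0 kcal/mol
(3) reversed (reverse to put P4O10(s) on the reactant side): +713.2 kcal/mol
ΔH = (-1)·(-68.3) + (3)·(-392.0) + (-1)·(-713.2) = -394.5 kcal/mol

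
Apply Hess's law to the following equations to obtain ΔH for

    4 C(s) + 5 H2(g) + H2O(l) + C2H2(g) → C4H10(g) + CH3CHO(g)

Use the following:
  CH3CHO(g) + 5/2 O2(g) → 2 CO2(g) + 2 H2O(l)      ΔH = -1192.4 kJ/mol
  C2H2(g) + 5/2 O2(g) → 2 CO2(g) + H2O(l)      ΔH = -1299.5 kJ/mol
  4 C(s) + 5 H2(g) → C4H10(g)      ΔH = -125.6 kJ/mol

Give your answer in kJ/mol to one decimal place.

equation 1 reversed: +1192.4 kJ/mol
equation 2 as written: -1299.5 kJ/mol
equation 3 as written: -125.6 kJ/mol
ΔH = (+1192.4) + (-1299.5) + (-125.6) = -232.7 kJ/mol

ΔH = -232.7 kJ/mol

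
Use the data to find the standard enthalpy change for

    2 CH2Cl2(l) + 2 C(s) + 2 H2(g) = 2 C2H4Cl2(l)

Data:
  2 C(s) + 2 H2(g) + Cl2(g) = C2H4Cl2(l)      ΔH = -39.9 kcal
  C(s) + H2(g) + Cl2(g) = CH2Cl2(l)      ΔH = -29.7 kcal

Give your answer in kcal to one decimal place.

ΔH = -20.4 kcal

equation 1 × 2 (scale by 2 for the 2 C2H4Cl2(l)): (2)·(-39.9) = -79.8 kcal
equation 2 reversed and × 2 (reverse to put CH2Cl2(l) on the reactant side; scale by 2 for the 2 CH2Cl2(l)): (-2)·(-29.7) = +59.4 kcal
ΔH = (2)·(-39.9) + (-2)·(-29.7) = -20.4 kcal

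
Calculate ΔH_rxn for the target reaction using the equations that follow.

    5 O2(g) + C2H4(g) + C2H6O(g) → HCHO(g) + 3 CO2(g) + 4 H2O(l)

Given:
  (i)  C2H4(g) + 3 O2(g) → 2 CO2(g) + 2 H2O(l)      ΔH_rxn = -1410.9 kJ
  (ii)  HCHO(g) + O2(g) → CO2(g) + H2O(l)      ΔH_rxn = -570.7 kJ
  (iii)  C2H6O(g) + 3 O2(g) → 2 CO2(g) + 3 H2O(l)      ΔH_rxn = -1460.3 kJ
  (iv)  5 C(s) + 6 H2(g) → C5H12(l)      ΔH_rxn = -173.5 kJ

ΔH_rxn = -2300.5 kJ

(i) as written: -1410.9 kJ
(ii) reversed: +570.7 kJ
(iii) as written: -1460.3 kJ
(iv): not needed.
ΔH_rxn = (-1410.9) + (+570.7) + (-1460.3) = -2300.5 kJ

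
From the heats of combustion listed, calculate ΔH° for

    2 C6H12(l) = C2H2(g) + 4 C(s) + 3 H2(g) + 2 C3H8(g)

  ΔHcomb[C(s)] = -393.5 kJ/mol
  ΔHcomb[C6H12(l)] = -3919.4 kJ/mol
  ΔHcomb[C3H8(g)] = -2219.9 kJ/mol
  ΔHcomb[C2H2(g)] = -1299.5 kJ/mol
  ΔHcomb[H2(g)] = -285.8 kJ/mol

ΔH° = 331.9 kJ/mol

Using ΔH = Σ nΔHc°(reactants) − Σ nΔHc°(products):
= [2·(-3919.4)] − [1·(-1299.5) + 4·(-393.5) + 3·(-285.8) + 2·(-2219.9)]
= 331.9 kJ/mol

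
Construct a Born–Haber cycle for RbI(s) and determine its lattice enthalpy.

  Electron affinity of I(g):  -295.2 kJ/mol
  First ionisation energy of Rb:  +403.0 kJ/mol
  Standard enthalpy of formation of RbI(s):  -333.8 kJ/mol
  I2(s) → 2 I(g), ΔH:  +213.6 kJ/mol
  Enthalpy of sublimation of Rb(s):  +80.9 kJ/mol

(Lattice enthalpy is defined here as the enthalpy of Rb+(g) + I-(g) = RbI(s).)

ΔHf° = 1·ΔHsub + 1·(ΣIE) + 1/2·D(I2) + 1·EA + U
-333.8 = 1·(+80.9) + 1·(+403.0) + 1/2·(+213.6) + 1·(-295.2) + U
U = -333.8 − (+295.5) = -629.3 kJ/mol

U = -629.3 kJ/mol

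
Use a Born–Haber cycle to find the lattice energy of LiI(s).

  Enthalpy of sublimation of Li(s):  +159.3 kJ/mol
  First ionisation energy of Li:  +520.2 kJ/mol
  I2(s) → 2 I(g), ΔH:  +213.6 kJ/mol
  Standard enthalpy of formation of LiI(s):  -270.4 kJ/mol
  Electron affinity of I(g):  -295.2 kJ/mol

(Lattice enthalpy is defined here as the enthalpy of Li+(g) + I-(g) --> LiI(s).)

ΔHf° = 1·ΔHsub + 1·(ΣIE) + 1/2·D(I2) + 1·EA + U
-270.4 = 1·(+159.3) + 1·(+520.2) + 1/2·(+213.6) + 1·(-295.2) + U
U = -270.4 − (+491.1) = -761.5 kJ/mol

U = -761.5 kJ/mol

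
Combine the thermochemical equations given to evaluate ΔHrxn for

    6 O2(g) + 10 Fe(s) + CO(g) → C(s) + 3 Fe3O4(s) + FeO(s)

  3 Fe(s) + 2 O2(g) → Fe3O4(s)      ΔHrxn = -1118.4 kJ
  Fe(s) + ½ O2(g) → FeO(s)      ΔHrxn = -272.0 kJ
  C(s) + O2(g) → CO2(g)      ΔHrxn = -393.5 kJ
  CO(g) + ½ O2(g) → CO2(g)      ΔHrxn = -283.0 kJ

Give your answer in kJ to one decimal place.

ΔHrxn = -3516.7 kJ

equation 1 × 3: (3)·(-1118.4) = -3355.2 kJ
equation 2 as written: -272.0 kJ
equation 3 reversed: +393.5 kJ
equation 4 as written: -283.0 kJ
By Hess's law, ΔHrxn = (-3355.2) + (-272.0) + (+393.5) + (-283.0) = -3516.7 kJ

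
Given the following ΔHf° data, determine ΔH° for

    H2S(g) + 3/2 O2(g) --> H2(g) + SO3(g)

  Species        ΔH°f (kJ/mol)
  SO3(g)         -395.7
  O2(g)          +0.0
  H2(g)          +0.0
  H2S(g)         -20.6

ΔH° = -375.1 kJ/mol

Products: 1·(+0.0) + 1·(-395.7) = -395.7
Reactants: 1·(-20.6) + 3/2·(+0.0) = -20.6
ΔH° = (-395.7) − (-20.6) = -375.1 kJ/mol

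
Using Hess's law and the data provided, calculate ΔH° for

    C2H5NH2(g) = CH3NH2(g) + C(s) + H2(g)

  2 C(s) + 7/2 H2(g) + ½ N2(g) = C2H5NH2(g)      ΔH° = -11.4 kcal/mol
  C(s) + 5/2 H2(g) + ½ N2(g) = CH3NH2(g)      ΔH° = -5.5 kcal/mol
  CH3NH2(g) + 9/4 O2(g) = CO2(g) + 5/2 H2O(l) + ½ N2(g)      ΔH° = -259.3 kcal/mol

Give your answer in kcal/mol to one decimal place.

ΔH° = 5.9 kcal/mol

equation 1 reversed: +11.4 kcal/mol
equation 2 as written: -5.5 kcal/mol
equation 3: not needed.
Summing the manipulated equations, ΔH° = (-1)·(-11.4) + (1)·(-5.5) = 5.9 kcal/mol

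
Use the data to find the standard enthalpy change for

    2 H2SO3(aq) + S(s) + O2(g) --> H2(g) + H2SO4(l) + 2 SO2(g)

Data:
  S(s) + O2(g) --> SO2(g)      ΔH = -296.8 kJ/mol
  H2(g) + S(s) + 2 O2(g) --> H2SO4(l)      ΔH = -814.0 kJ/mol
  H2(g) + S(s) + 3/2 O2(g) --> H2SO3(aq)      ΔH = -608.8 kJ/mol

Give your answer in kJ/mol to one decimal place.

equation 1 × 2 (×2 to match 2 SO2(g) in the target): (2)·(-296.8) = -593.6 kJ/mol
equation 2 as written (H2SO4(l) already on the product side): -814.0 kJ/mol
equation 3 reversed and × 2 (H2SO3(aq) must end up as a reactant; scale by 2 for the 2 H2SO3(aq)): (-2)·(-608.8) = +1217.6 kJ/mol
By Hess's law, ΔH = (-593.6) + (-814.0) + (+1217.6) = -190.0 kJ/mol

ΔH = -190.0 kJ/mol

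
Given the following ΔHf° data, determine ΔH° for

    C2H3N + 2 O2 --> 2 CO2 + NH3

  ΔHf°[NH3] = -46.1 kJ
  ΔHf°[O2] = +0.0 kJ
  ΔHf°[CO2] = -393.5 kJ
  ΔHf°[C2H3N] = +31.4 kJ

ΔH° = -864.5 kJ

Products: 2·(-393.5) + 1·(-46.1) = -833.1
Reactants: 1·(+31.4) + 2·(+0.0) = +31.4
ΔH° = (-833.1) − (+31.4) = -864.5 kJ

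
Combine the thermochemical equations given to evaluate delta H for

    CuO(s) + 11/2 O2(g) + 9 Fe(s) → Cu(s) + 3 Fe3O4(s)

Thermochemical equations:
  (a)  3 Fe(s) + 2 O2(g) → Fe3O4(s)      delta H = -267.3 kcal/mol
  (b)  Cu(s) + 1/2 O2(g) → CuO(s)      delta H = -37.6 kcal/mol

delta H = -764.3 kcal/mol

(a) × 3: (3)·(-267.3) = -801.9 kcal/mol
(b) reversed: +37.6 kcal/mol
Since enthalpy is a state function, delta H = (-801.9) + (+37.6) = -764.3 kcal/mol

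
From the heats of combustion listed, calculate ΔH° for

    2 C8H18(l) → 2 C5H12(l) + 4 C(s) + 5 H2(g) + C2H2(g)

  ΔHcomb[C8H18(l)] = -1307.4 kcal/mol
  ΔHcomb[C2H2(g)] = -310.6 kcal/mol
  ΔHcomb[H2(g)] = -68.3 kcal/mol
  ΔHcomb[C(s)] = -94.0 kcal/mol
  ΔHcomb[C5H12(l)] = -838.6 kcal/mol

With combustion enthalpies, reactants minus products:
= [2·(-1307.4)] − [2·(-838.6) + 4·(-94.0) + 5·(-68.3) + 1·(-310.6)]
= 90.5 kcal/mol

ΔH° = 90.5 kcal/mol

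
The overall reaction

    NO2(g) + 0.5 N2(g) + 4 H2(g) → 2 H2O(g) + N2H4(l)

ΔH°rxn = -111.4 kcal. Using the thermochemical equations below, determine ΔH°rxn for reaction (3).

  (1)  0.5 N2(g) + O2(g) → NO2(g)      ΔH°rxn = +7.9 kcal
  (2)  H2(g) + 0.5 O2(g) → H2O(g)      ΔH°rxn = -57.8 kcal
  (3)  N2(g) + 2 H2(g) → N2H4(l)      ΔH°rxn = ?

ΔH°rxn = 12.1 kcal

(1) reversed: -7.9 kcal
(2) × 2: (2)·(-57.8) = -115.6 kcal
(3) as written: contributes x
-111.4 = (-7.9) + (-115.6) + x
x = (-111.4 − (-123.5)) / (1) = 12.1 kcal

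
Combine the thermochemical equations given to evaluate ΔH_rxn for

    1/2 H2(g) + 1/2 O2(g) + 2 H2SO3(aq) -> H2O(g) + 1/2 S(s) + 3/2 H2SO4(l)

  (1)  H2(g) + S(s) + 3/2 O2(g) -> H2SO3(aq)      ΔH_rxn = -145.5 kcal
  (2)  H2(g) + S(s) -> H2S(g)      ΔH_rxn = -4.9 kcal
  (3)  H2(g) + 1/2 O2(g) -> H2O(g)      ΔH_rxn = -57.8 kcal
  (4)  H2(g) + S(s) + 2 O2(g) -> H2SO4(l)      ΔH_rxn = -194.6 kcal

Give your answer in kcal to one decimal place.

ΔH_rxn = -58.7 kcal

(1) reversed and × 2: (-2)·(-145.5) = +291.0 kcal
(2): not needed.
(3) as written: -57.8 kcal
(4) × 3/2: (3/2)·(-194.6) = -291.9 kcal
ΔH_rxn = (-2)·(-145.5) + (1)·(-57.8) + (3/2)·(-194.6) = -58.7 kcal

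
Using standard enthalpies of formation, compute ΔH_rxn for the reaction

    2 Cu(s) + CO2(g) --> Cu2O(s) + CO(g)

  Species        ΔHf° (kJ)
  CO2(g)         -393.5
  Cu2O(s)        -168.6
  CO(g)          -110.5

ΔH_rxn = 114.4 kJ

Products: 1·(-168.6) + 1·(-110.5) = -279.1
Reactants: 2·(+0.0) + 1·(-393.5) = -393.5
ΔH_rxn = (-279.1) − (-393.5) = 114.4 kJ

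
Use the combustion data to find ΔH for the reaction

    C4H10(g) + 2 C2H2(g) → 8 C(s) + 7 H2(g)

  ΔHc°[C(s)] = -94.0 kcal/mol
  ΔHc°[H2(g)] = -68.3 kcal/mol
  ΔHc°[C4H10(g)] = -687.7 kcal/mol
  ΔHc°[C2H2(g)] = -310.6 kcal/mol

With combustion enthalpies, reactants minus products:
= [1·(-687.7) + 2·(-310.6)] − [8·(-94.0) + 7·(-68.3)]
= -78.8 kcal/mol

ΔH = -78.8 kcal/mol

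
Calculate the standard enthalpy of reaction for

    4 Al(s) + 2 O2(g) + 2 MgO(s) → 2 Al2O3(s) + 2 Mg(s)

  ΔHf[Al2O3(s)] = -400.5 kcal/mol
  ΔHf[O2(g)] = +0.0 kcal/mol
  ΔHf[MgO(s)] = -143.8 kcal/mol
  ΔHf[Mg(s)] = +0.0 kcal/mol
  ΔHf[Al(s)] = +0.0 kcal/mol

ΔH_rxn = -513.4 kcal/mol

Products: 2·(-400.5) + 2·(+0.0) = -801.0
Reactants: 4·(+0.0) + 2·(+0.0) + 2·(-143.8) = -287.6
ΔH_rxn = (-801.0) − (-287.6) = -513.4 kcal/mol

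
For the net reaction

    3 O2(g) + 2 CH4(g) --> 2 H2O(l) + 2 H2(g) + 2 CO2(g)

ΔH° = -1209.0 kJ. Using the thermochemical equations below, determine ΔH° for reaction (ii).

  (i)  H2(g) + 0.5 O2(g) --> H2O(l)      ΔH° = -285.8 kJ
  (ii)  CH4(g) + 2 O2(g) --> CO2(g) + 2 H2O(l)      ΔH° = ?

ΔH° = -890.3 kJ

(i) reversed and × 2 (reverse to put H2(g) on the product side; scale by 2 for the 2 H2(g)): (-2)·(-285.8) = +571.6 kJ
(ii) × 2 (scale by 2 for the 2 CH4(g)): contributes 2·x
-1209.0 = (+571.6) + 2·x
x = (-1209.0 − (+571.6)) / (2) = -890.3 kJ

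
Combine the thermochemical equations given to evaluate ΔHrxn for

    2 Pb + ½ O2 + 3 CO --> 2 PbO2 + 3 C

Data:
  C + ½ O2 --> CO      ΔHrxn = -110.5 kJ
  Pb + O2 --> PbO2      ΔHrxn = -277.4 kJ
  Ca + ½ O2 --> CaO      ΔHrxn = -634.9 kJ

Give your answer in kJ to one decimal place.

ΔHrxn = -223.3 kJ

equation 1 reversed and × 3 (CO must end up as a reactant; ×3 to match 3 CO in the target): (-3)·(-110.5) = +331.5 kJ
equation 2 × 2 (scale by 2 for the 2 PbO2): (2)·(-277.4) = -554.8 kJ
equation 3: not needed (Ca appears nowhere else).
Summing the manipulated equations, ΔHrxn = (+331.5) + (-554.8) = -223.3 kJ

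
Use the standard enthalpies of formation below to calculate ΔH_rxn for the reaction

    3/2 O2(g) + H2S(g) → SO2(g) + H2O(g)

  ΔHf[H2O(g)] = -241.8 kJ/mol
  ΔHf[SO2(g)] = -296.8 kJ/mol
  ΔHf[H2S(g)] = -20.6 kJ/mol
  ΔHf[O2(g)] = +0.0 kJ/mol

Products: 1·(-296.8) + 1·(-241.8) = -538.6
Reactants: 3/2·(+0.0) + 1·(-20.6) = -20.6
ΔH_rxn = (-538.6) − (-20.6) = -518.0 kJ/mol

ΔH_rxn = -518.0 kJ/mol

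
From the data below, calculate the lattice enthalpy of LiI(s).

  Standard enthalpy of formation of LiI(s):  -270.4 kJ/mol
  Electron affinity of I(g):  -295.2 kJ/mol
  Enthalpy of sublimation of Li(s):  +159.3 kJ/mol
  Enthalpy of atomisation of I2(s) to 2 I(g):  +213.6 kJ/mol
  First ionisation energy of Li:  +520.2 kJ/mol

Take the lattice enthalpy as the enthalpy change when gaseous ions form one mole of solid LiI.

ΔHf° = 1·ΔHsub + 1·(ΣIE) + 1/2·D(I2) + 1·EA + U
-270.4 = 1·(+159.3) + 1·(+520.2) + 1/2·(+213.6) + 1·(-295.2) + U
U = -270.4 − (+491.1) = -761.5 kJ/mol

U = -761.5 kJ/mol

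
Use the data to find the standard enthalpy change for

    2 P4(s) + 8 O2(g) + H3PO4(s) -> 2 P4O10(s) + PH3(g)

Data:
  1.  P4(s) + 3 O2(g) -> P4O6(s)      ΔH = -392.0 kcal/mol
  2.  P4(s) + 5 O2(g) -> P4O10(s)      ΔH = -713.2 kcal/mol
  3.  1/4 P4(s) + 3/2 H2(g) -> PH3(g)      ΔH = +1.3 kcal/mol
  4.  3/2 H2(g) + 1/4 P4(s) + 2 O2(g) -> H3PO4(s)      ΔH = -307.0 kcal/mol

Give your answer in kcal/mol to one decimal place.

eq. 1: not needed.
eq. 2 × 2: (2)·(-713.2) = -1426.4 kcal/mol
eq. 3 as written: +1.3 kcal/mol
eq. 4 reversed: +307.0 kcal/mol
By Hess's law, ΔH = (2)·(-713.2) + (1)·(+1.3) + (-1)·(-307.0) = -1118.1 kcal/mol

ΔH = -1118.1 kcal/mol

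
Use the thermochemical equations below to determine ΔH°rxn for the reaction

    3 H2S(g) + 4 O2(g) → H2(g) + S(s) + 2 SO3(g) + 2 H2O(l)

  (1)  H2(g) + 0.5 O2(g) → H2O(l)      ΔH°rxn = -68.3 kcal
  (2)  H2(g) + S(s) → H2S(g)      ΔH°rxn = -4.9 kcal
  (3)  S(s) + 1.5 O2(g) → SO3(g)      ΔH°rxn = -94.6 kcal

(1) × 2 (×2 to match 2 H2O(l) in the target): (2)·(-68.3) = -136.6 kcal
(2) reversed and × 3 (reverse to put H2S(g) on the reactant side; scale by 3 for the 3 H2S(g)): (-3)·(-4.9) = +14.7 kcal
(3) × 2 (scale by 2 for the 2 SO3(g)): (2)·(-94.6) = -189.2 kcal
Combining the equations, ΔH°rxn = (-136.6) + (+14.7) + (-189.2) = -311.1 kcal

ΔH°rxn = -311.1 kcal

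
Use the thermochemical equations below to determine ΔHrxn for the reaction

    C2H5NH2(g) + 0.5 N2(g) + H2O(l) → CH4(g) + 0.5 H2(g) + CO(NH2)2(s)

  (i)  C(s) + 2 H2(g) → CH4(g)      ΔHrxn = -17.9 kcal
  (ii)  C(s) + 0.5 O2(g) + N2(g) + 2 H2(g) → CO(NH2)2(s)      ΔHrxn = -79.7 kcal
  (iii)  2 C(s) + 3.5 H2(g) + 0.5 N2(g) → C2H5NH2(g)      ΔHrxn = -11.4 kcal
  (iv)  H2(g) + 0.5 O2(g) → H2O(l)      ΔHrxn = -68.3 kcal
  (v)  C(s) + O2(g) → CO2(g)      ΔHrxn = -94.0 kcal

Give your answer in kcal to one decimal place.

ΔHrxn = -17.9 kcal

(i) as written (CH4(g) already on the product side): -17.9 kcal
(ii) as written (CO(NH2)2(s) already on the product side): -79.7 kcal
(iii) reversed (reverse to put C2H5NH2(g) on the reactant side): +11.4 kcal
(iv) reversed (H2O(l) must end up as a reactant): +68.3 kcal
(v): not needed (CO2(g) appears nowhere else).
By Hess's law, ΔHrxn = (1)·(-17.9) + (1)·(-79.7) + (-1)·(-11.4) + (-1)·(-68.3) = -17.9 kcal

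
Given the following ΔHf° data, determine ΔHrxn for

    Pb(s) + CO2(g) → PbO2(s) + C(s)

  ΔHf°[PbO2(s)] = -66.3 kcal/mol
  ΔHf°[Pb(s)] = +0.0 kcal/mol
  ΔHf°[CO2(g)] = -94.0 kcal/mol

ΔH°rxn = Σ nΔHf°(products) − Σ nΔHf°(reactants).
Products: 1·(-66.3) + 1·(+0.0) = -66.3
Reactants: 1·(+0.0) + 1·(-94.0) = -94.0
ΔHrxn = (-66.3) − (-94.0) = 27.7 kcal/mol

ΔHrxn = 27.7 kcal/mol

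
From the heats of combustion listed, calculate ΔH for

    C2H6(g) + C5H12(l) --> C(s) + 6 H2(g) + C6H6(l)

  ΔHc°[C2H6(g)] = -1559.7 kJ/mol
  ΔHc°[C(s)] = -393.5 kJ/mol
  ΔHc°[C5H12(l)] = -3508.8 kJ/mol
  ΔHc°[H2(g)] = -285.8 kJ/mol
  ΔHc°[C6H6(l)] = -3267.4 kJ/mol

With combustion enthalpies, reactants minus products:
= [1·(-1559.7) + 1·(-3508.8)] − [1·(-393.5) + 6·(-285.8) + 1·(-3267.4)]
= 307.2 kJ/mol

ΔH = 307.2 kJ/mol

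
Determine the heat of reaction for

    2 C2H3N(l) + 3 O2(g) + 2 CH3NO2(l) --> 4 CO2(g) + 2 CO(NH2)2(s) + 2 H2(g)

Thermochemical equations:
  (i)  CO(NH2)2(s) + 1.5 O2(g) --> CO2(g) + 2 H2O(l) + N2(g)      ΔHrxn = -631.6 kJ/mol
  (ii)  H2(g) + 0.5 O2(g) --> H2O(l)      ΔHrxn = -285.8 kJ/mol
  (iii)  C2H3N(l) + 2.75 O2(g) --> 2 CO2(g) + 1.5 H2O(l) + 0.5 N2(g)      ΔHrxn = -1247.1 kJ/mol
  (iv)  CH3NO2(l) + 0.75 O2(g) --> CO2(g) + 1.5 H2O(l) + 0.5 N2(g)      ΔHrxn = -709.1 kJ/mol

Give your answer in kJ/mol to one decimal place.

(i) reversed and × 2 (reverse to put CO(NH2)2(s) on the product side; scale by 2 for the 2 CO(NH2)2(s)): (-2)·(-631.6) = +1263.2 kJ/mol
(ii) reversed and × 2 (reverse to put H2(g) on the product side; ×2 to match 2 H2(g) in the target): (-2)·(-285.8) = +571.6 kJ/mol
(iii) × 2 (scale by 2 for the 2 C2H3N(l)): (2)·(-1247.1) = -2494.2 kJ/mol
(iv) × 2 (×2 to match 2 CH3NO2(l) in the target): (2)·(-709.1) = -1418.2 kJ/mol
Combining the equations, ΔHrxn = (-2)·(-631.6) + (-2)·(-285.8) + (2)·(-1247.1) + (2)·(-709.1) = -2077.6 kJ/mol

ΔHrxn = -2077.6 kJ/mol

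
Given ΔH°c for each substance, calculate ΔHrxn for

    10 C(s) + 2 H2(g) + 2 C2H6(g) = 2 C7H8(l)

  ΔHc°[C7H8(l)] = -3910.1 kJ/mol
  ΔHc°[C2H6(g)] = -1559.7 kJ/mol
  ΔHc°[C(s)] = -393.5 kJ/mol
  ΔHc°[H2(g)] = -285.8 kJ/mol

ΔHrxn = 194.2 kJ/mol

Using ΔH = Σ nΔHc°(reactants) − Σ nΔHc°(products):
= [10·(-393.5) + 2·(-285.8) + 2·(-1559.7)] − [2·(-3910.1)]
= 194.2 kJ/mol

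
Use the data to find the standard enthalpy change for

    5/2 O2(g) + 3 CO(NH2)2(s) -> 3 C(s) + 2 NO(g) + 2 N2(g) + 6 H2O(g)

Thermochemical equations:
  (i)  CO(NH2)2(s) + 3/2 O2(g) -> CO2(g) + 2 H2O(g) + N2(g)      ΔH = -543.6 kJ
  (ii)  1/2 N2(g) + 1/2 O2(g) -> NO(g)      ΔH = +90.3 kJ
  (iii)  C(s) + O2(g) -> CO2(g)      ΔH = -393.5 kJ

(i) × 3 (scale by 3 for the 3 CO(NH2)2(s)): (3)·(-543.6) = -1630.8 kJ
(ii) × 2 (scale by 2 for the 2 NO(g)): (2)·(+90.3) = +180.6 kJ
(iii) reversed and × 3 (C(s) must end up as a product; scale by 3 for the 3 C(s)): (-3)·(-393.5) = +1180.5 kJ
ΔH = (3)·(-543.6) + (2)·(+90.3) + (-3)·(-393.5) = -269.7 kJ

ΔH = -269.7 kJ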